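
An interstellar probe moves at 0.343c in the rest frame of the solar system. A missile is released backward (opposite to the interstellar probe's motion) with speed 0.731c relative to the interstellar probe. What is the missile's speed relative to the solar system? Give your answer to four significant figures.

In units of c, u = (u' + v)/(1 + u'v) with u' = −0.731 and v = 0.343.
Numerator: −0.731 + 0.343 = −0.388. Denominator: 1 + (−0.731)(0.343) = 0.749267.
u = −0.388/0.749267 = −0.51784, so the speed is 0.5178c.

0.5178c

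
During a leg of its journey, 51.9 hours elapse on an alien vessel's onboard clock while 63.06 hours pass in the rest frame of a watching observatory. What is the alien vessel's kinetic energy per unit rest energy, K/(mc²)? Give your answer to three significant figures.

The time-dilation ratio gives γ = 63.06/51.9 = 1.21503.
Since K = (γ−1)mc², K/(mc²) = 1.21503 − 1 = 0.215.

0.215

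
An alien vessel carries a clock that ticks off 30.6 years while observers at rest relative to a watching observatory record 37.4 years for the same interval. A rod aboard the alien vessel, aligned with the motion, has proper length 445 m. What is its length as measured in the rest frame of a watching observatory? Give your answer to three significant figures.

364 m

The time-dilation ratio gives γ = 37.4/30.6 = 1.22222.
The rod contracts by the same γ: 445 m / 1.22222 = 364 m.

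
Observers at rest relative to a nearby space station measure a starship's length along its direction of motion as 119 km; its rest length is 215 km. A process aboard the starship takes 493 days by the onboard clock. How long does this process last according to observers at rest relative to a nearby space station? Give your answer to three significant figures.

891 days

From L = L₀/γ: γ = 215/119 = 1.80672.
The same γ dilates the second interval: 1.80672 × 493 days = 891 days.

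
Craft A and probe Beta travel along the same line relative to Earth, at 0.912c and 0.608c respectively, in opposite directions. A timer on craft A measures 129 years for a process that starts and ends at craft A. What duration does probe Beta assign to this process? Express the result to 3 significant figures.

616 years

The velocity of craft A relative to probe Beta is (0.912 + 0.608)c / (1 + 0.912×0.608) = 0.97781c; relative speed 0.97781c.
At |u| = 0.97781c, γ = (1 − 0.956112)^(−1/2) = 4.7734.
The clock on craft A records proper time, so probe Beta measures Δt = γΔτ = 4.7734 × 129 = 616 years.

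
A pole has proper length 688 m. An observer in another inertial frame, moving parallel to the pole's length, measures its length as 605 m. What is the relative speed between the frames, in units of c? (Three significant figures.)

0.476c

Length contraction gives γ = L₀/L = 688/605 = 1.1372.
β = √(1 − 1/γ²) = √0.226739 = 0.476.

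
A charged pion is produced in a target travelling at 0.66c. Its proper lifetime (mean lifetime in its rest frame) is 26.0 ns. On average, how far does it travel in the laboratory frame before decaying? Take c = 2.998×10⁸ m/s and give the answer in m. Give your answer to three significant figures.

6.85 m

β² = 0.4356, so γ = 1/√0.5644 = 1.3311.
Lab-frame lifetime: Δt = γτ = 1.3311 × 26.0 ns = 34.609 ns.
Distance: d = vΔt = 0.66 × 2.998×10⁸ m/s × 3.4609×10^-8 s = 6.85 m.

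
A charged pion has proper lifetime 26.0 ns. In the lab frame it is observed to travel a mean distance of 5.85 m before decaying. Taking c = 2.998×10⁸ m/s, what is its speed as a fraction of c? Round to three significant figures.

0.600c

Lab distance = (lab lifetime)·v = γτ·βc, so βγ = d/(cτ) = 5.850/(2.998×10⁸ × 2.600×10^-8) = 0.7505.
With βγ = 0.7505: γ² = 1 + (βγ)² = 1.56325, and β = (βγ)/γ = 0.7505/1.2503 = 0.600.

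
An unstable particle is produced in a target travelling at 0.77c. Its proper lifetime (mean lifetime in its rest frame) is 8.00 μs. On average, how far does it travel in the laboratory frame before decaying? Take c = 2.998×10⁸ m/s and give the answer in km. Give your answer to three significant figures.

γ = 1/√(1 − β²) = 1/√(1 − 0.5929) = 1/√0.4071 = 1/0.638044 = 1.5673.
Lab-frame lifetime: Δt = γτ = 1.5673 × 8.00 μs = 12.538 μs.
Distance: d = vΔt = 0.77 × 2.998×10⁸ m/s × 1.2538×10^-5 s = 2890 m = 2.89 km.

2.89 km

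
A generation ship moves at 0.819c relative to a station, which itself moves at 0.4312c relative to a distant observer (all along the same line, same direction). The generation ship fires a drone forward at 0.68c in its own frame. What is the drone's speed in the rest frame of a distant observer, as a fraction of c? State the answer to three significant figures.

0.985c

First combine the drone and generation ship (S''→S'): u₁ = (0.68 + 0.819)/(1 + 0.68×0.819) = 1.499/1.55692 = 0.9628.
Then combine with the station (S'→S): u = (0.9628 + 0.4312)/(1 + 0.9628×0.4312) = 1.394/1.41515936 = 0.98505.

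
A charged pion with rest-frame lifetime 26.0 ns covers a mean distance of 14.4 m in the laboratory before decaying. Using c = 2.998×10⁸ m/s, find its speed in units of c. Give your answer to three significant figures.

0.879c

Lab distance = (lab lifetime)·v = γτ·βc, so βγ = d/(cτ) = 14.40/(2.998×10⁸ × 2.600×10^-8) = 1.8474.
With βγ = 1.8474: γ² = 1 + (βγ)² = 4.41289, and β = (βγ)/γ = 1.8474/2.10069 = 0.879.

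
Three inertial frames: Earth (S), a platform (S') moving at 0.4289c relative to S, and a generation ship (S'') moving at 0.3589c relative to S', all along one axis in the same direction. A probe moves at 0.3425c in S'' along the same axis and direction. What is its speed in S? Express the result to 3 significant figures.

Compose velocities in two stages. Stage 1 (into S'): u₁ = (0.3425+0.3589)/(1+0.3425×0.3589) = 0.62462.
Stage 2 (into S): u = (0.62462+0.4289)/(1+0.62462×0.4289) = 0.83092, so the speed is 0.831c.

0.831c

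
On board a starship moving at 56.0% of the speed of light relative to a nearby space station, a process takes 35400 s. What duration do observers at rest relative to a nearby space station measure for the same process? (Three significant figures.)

42700 s

With β = 0.56, γ = 1/√(1 − 0.56²) = 1/√0.6864 = 1.207.
The onboard clock measures proper time, so the interval in the rest frame of a nearby space station is dilated: Δt = γ·Δτ = 1.207 × 35400 s = 42700 s.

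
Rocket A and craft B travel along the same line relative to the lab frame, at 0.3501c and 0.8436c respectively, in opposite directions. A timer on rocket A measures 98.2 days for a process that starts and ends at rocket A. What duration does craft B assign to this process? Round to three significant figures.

Transform rocket A's velocity into craft B's frame: (0.3501 + 0.8436)/(1 + 0.3501·0.8436) = 1.1937/1.29534436, so the relative speed is 0.92153c.
At |u| = 0.92153c, γ = (1 − 0.849218)^(−1/2) = 2.5753.
The clock on rocket A records proper time, so craft B measures Δt = γΔτ = 2.5753 × 98.2 = 253 days.

253 days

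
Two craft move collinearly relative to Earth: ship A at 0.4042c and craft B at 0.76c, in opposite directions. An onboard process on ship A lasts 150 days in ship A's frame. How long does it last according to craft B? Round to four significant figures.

Transform ship A's velocity into craft B's frame: (0.4042 + 0.76)/(1 + 0.4042·0.76) = 1.1642/1.307192, so the relative speed is 0.89061c.
γ for this relative speed: γ = 1/√(1 − 0.793186) = 2.1989.
The clock on ship A records proper time, so craft B measures Δt = γΔτ = 2.1989 × 150 = 329.8 days.

329.8 days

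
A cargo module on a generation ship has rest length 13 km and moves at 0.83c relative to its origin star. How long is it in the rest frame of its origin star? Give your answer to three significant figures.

γ = 1/√(1 − β²) = 1/√(1 − 0.6889) = 1/√0.3111 = 1/0.557763 = 1.7929.
Along the direction of motion the measured length is L₀/γ = 13/1.7929 = 7.25 km.

7.25 km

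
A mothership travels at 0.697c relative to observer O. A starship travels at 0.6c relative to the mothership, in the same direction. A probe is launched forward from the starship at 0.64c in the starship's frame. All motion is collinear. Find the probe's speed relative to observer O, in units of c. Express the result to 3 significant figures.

First combine the probe and starship (S''→S'): u₁ = (0.64 + 0.6)/(1 + 0.64×0.6) = 1.24/1.384 = 0.89595.
Then combine with the mothership (S'→S): u = (0.89595 + 0.697)/(1 + 0.89595×0.697) = 1.59295/1.62447715 = 0.98059.

0.981c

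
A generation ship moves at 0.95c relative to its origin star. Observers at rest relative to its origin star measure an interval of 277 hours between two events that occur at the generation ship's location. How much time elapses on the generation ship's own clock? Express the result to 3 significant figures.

γ = 1/√(1 − β²) = 1/√(1 − 0.9025) = 1/√0.0975 = 1/0.31225 = 3.2026.
The moving clock records proper time: Δτ = Δt/γ = 277/3.2026 = 86.5 hours.

86.5 hours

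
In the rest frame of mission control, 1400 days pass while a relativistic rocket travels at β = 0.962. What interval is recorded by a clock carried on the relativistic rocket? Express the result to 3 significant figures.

γ = 1/√(1 − β²) = 1/√(1 − 0.925444) = 1/√0.074556 = 1/0.273049 = 3.6623.
The moving clock records proper time: Δτ = Δt/γ = 1400/3.6623 = 382 days.

382 days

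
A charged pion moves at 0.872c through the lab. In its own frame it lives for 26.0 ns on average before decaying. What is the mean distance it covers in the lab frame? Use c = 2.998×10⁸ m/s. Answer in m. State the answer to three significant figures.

13.9 m

Lorentz factor: γ = (1 − 0.760384)^(−1/2) = 2.0429.
Lab-frame lifetime: Δt = γτ = 2.0429 × 26.0 ns = 53.115 ns.
Distance: d = vΔt = 0.872 × 2.998×10⁸ m/s × 5.3115×10^-8 s = 13.9 m.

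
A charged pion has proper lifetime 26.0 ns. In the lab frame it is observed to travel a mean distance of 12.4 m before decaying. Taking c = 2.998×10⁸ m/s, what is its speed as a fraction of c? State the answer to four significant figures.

0.8466c

Lab distance = (lab lifetime)·v = γτ·βc, so βγ = d/(cτ) = 12.40/(2.998×10⁸ × 2.600×10^-8) = 1.5908.
With βγ = 1.5908: γ² = 1 + (βγ)² = 3.53064, and β = (βγ)/γ = 1.5908/1.879 = 0.8466.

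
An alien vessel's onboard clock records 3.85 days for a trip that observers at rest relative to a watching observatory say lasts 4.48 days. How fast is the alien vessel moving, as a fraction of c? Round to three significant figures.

0.511c

γ = Δt/Δτ = 4.48/3.85 = 1.1636.
β = √(1 − 1/γ²) = √(1 − 0.738572) = √0.261428 = 0.511.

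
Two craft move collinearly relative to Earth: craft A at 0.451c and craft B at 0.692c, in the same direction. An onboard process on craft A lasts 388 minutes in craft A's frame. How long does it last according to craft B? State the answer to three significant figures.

414 minutes

Transform craft A's velocity into craft B's frame: (0.451 − 0.692)/(1 − 0.451·0.692) = −0.241/0.687908, so the relative speed is 0.35034c.
γ for this relative speed: γ = 1/√(1 − 0.122738) = 1.0677.
Craft A's interval is proper; time dilation gives Δt_B = γΔτ = 1.0677 × 388 minutes = 414 minutes.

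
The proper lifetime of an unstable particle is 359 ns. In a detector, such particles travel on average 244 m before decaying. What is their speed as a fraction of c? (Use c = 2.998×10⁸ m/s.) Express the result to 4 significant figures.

d = βγcτ ⇒ βγ = d/(cτ) = 244.0 m / (107.6282 m) = 2.2671.
β = (βγ)/√(1+(βγ)²) = 2.2671/√6.13974 = 0.9149.

0.9149c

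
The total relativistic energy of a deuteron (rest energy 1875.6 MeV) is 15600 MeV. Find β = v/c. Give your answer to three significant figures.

0.993

γ = E/(mc²) = 15600/1875.6 = 8.3173.
β = √(1 − 1/γ²) = √(1 − 0.0144556) = √0.9855444 = 0.993.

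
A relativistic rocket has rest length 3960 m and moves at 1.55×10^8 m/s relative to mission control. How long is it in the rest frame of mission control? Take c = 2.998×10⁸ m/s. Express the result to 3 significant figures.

3390 m

β = v/c = (1.55×10^8 m/s)/(2.998×10⁸ m/s) = 0.517011.
Lorentz factor: γ = (1 − 0.2673004)^(−1/2) = 1.1683.
Along the direction of motion the measured length is L₀/γ = 3960/1.1683 = 3390 m.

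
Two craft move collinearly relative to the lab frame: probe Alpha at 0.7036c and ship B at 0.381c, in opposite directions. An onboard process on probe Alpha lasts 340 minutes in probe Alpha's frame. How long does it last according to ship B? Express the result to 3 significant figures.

656 minutes

Transform probe Alpha's velocity into ship B's frame: (0.7036 + 0.381)/(1 + 0.7036·0.381) = 1.0846/1.2680716, so the relative speed is 0.85531c.
γ for this relative speed: γ = 1/√(1 − 0.731555) = 1.9301.
The clock on probe Alpha records proper time, so ship B measures Δt = γΔτ = 1.9301 × 340 = 656 minutes.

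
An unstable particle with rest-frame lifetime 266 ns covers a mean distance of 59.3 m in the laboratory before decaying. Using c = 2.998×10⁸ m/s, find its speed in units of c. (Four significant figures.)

0.5967c

d = βγcτ ⇒ βγ = d/(cτ) = 59.30 m / (79.7468 m) = 0.7436.
β = (βγ)/√(1+(βγ)²) = 0.7436/√1.552941 = 0.5967.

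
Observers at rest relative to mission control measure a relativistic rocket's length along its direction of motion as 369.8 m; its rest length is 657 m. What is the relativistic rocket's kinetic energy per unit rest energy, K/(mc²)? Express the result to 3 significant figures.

0.777

Length contraction gives γ = L₀/L = 657/369.8 = 1.77664.
Since K = (γ−1)mc², K/(mc²) = 1.77664 − 1 = 0.777.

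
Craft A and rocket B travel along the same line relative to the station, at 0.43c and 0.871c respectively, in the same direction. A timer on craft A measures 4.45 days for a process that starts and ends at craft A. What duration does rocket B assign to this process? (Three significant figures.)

Speed of craft A in rocket B's frame: u = (v_A − v_B)/(1 − v_A v_B/c²) = (0.43 − 0.871)/(1 − 0.43×0.871) = −0.441/0.62547 = −0.70507; |u| = 0.70507c.
At |u| = 0.70507c, γ = (1 − 0.497124)^(−1/2) = 1.4102.
Craft A's interval is proper; time dilation gives Δt_B = γΔτ = 1.4102 × 4.45 days = 6.28 days.

6.28 days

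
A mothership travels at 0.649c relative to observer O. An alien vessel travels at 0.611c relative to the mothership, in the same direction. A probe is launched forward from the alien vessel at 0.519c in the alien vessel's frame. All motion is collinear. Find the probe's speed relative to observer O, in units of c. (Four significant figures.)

First combine the probe and alien vessel (S''→S'): u₁ = (0.519 + 0.611)/(1 + 0.519×0.611) = 1.13/1.317109 = 0.85794.
Then combine with the mothership (S'→S): u = (0.85794 + 0.649)/(1 + 0.85794×0.649) = 1.50694/1.55680306 = 0.96797.

0.9680c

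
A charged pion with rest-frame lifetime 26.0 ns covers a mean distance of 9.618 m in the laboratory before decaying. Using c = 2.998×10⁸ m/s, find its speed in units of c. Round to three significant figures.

0.777c

Lab distance = (lab lifetime)·v = γτ·βc, so βγ = d/(cτ) = 9.618/(2.998×10⁸ × 2.600×10^-8) = 1.2339.
With βγ = 1.2339: γ² = 1 + (βγ)² = 2.52251, and β = (βγ)/γ = 1.2339/1.58824 = 0.777.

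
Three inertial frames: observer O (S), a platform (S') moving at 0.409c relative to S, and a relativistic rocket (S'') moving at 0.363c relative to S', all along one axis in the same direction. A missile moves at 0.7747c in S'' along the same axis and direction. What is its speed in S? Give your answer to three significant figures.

Apply u = (u'+v)/(1+u'v) twice. Missile in the platform frame: (0.7747+0.363)/(1+0.7747·0.363) = 1.1377/1.2812161 = 0.88798c.
That velocity, transformed to the rest frame of observer O: (0.88798+0.409)/(1+0.88798·0.409) = 1.29698/1.36318382 = 0.95143c.

0.951c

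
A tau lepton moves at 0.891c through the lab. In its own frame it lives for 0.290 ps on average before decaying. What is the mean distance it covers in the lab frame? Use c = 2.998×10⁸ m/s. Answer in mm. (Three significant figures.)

With β = 0.891, γ = 1/√(1 − 0.891²) = 1/√0.206119 = 2.2026.
Lab-frame lifetime: Δt = γτ = 2.2026 × 0.290 ps = 0.63875 ps.
Distance: d = vΔt = 0.891 × 2.998×10⁸ m/s × 6.3875×10^-13 s = 1.71×10^-4 m = 0.171 mm.

0.171 mm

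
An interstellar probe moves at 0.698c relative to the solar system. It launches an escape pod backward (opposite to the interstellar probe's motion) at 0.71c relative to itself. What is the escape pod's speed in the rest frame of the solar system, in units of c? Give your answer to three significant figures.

In units of c, u = (u' + v)/(1 + u'v) with u' = −0.71 and v = 0.698.
Numerator: −0.71 + 0.698 = −0.012. Denominator: 1 + (−0.71)(0.698) = 0.50442.
u = −0.012/0.50442 = −0.02379, so the speed is 0.0238c.

0.0238c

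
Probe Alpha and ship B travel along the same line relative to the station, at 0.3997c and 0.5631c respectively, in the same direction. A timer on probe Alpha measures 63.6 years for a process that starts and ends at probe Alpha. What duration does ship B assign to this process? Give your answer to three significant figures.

Speed of probe Alpha in ship B's frame: u = (v_A − v_B)/(1 − v_A v_B/c²) = (0.3997 − 0.5631)/(1 − 0.3997×0.5631) = −0.1634/0.77492893 = −0.21086; |u| = 0.21086c.
At |u| = 0.21086c, γ = (1 − 0.0444619)^(−1/2) = 1.023.
The clock on probe Alpha records proper time, so ship B measures Δt = γΔτ = 1.023 × 63.6 = 65.1 years.

65.1 years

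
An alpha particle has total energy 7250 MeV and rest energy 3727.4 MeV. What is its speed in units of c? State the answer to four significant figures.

γ = E/(mc²) = 7250/3727.4 = 1.9451.
β = √(1 − 1/γ²) = √(1 − 0.264312) = √0.735688 = 0.8577.

0.8577c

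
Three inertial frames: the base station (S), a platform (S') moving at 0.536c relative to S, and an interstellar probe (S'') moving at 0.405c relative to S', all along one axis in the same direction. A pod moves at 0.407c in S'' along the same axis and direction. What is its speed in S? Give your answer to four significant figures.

First combine the pod and interstellar probe (S''→S'): u₁ = (0.407 + 0.405)/(1 + 0.407×0.405) = 0.812/1.164835 = 0.69709.
Then combine with the platform (S'→S): u = (0.69709 + 0.536)/(1 + 0.69709×0.536) = 1.23309/1.37364024 = 0.89768.

0.8977c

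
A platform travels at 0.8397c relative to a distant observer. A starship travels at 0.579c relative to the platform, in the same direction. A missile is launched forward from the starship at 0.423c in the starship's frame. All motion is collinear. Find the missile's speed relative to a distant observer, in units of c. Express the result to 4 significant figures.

0.9813c

Compose velocities in two stages. Stage 1 (into S'): u₁ = (0.423+0.579)/(1+0.423×0.579) = 0.80487.
Stage 2 (into S): u = (0.80487+0.8397)/(1+0.80487×0.8397) = 0.98134, so the speed is 0.9813c.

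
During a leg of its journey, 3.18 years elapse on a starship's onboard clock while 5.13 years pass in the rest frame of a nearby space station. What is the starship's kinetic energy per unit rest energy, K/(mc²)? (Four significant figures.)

0.6132

From Δt = γΔτ: γ = 5.13/3.18 = 1.61321.
Since K = (γ−1)mc², K/(mc²) = 1.61321 − 1 = 0.6132.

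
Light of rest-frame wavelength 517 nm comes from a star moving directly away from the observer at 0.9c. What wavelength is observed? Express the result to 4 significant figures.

2254 nm

Relativistic Doppler for wavelength: λ_obs = λ_src · √((1+β)/(1−β)).
With β = 0.9: factor = √(1.9/0.1) = 4.3589.
λ_obs = 517 × 4.3589 = 2254 nm.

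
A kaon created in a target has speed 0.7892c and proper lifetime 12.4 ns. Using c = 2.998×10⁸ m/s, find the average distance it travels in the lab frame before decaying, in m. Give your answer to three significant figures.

Lorentz factor: γ = (1 − 0.62283664)^(−1/2) = 1.6283.
Lab-frame lifetime: Δt = γτ = 1.6283 × 12.4 ns = 20.191 ns.
Distance: d = vΔt = 0.7892 × 2.998×10⁸ m/s × 2.0191×10^-8 s = 4.78 m.

4.78 m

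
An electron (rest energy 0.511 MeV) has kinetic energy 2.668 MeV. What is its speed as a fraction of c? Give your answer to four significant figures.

K = (γ−1)mc², so γ = 1 + 2.668/0.511 = 6.2211.
Then v/c = √(1 − γ⁻²) = √(1 − 0.0258384) = √0.9741616 = 0.9870.

0.9870c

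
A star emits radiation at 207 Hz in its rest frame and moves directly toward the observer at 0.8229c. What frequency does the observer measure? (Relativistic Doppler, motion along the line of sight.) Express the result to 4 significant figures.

664.1 Hz

Relativistic Doppler (source moving toward): f_obs = f_src · √((1+β)/(1−β)).
With β = 0.8229: factor = √(1.8229/0.1771) = 3.2083.
f_obs = 207 × 3.2083 = 664.1 Hz.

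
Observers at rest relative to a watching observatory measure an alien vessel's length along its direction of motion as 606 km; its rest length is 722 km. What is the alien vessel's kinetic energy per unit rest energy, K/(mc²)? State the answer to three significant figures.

0.191

From L = L₀/γ: γ = 722/606 = 1.19142.
K/(mc²) = γ − 1 = 1.19142 − 1 = 0.191.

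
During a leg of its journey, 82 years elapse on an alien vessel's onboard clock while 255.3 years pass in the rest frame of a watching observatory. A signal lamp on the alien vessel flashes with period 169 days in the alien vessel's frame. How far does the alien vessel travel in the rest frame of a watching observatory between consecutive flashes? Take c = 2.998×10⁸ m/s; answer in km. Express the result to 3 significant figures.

1.29×10^13 km

The time-dilation ratio gives γ = 255.3/82 = 3.11341.
β = √(1 − 1/γ²) = 0.94701. Lab-frame period = γτ = 3.11341×169 days = 526.17 days. Distance = βc × γτ = 0.94701 × 2.998×10⁸ m/s × 45461088 s = 1.2907×10^16 m = 1.29×10^13 km.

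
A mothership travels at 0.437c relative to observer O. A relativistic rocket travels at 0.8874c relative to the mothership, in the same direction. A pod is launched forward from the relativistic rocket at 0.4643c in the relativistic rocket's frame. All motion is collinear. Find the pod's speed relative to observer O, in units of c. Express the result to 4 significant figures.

Compose velocities in two stages. Stage 1 (into S'): u₁ = (0.4643+0.8874)/(1+0.4643×0.8874) = 0.95728.
Stage 2 (into S): u = (0.95728+0.437)/(1+0.95728×0.437) = 0.98304, so the speed is 0.9830c.

0.9830c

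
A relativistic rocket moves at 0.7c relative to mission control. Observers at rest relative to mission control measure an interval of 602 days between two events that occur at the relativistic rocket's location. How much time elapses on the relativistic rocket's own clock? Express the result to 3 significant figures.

Lorentz factor: γ = (1 − 0.49)^(−1/2) = 1.4003.
The moving clock records proper time: Δτ = Δt/γ = 602/1.4003 = 430 days.

430 days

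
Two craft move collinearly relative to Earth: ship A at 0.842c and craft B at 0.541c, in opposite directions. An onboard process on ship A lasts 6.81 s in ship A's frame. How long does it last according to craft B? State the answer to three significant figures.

21.8 s

Speed of ship A in craft B's frame: u = (v_A + v_B)/(1 + v_A v_B/c²) = (0.842 + 0.541)/(1 + 0.842×0.541) = 1.383/1.455522 = 0.95017; |u| = 0.95017c.
γ for this relative speed: γ = 1/√(1 − 0.902823) = 3.2079.
The clock on ship A records proper time, so craft B measures Δt = γΔτ = 3.2079 × 6.81 = 21.8 s.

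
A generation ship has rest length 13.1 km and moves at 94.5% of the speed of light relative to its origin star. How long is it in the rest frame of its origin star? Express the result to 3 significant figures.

4.28 km

β² = 0.893025, so γ = 1/√0.106975 = 3.0574.
Along the direction of motion the measured length is L₀/γ = 13.1/3.0574 = 4.28 km.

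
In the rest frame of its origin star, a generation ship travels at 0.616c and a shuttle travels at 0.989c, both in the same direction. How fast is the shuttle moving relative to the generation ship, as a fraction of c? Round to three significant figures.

Transform to the generation ship's frame: u' = (u − v)/(1 − uv/c²).
u' = (0.989 − 0.616)/(1 − 0.989×0.616) = 0.373/0.390776 = 0.95451.
Speed in the generation ship's frame: 0.955c (in the same direction).

0.955c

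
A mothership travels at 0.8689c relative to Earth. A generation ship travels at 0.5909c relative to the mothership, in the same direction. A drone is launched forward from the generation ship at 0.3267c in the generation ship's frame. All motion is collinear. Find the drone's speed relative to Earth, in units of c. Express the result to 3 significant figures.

0.982c

Compose velocities in two stages. Stage 1 (into S'): u₁ = (0.3267+0.5909)/(1+0.3267×0.5909) = 0.76912.
Stage 2 (into S): u = (0.76912+0.8689)/(1+0.76912×0.8689) = 0.98186, so the speed is 0.982c.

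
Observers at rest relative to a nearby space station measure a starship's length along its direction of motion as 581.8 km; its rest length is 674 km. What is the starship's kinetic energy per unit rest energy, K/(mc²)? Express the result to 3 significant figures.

0.158

From L = L₀/γ: γ = 674/581.8 = 1.15847.
K/(mc²) = γ − 1 = 1.15847 − 1 = 0.158.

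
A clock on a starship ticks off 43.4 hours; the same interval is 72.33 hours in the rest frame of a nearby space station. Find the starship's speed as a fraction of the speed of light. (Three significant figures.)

γ = Δt/Δτ = 72.33/43.4 = 1.6666.
β = √(1 − 1/γ²) = √(1 − 0.360029) = √0.639971 = 0.800.

0.800c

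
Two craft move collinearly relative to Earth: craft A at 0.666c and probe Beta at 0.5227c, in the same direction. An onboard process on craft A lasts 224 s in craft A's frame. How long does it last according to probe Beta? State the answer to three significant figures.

Transform craft A's velocity into probe Beta's frame: (0.666 − 0.5227)/(1 − 0.666·0.5227) = 0.1433/0.6518818, so the relative speed is 0.21983c.
γ for this relative speed: γ = 1/√(1 − 0.0483252) = 1.0251.
Craft A's interval is proper; time dilation gives Δt_B = γΔτ = 1.0251 × 224 s = 230 s.

230 s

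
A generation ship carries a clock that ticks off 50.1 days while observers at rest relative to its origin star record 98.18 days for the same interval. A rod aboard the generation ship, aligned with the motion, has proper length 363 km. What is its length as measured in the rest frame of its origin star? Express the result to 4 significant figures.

From Δt = γΔτ: γ = 98.18/50.1 = 1.95968.
L = L₀/γ = 363/1.95968 = 185.2 km.

185.2 km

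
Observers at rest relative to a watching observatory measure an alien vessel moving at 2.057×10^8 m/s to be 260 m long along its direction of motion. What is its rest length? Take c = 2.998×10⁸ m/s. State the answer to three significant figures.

β = v/c = (2.057×10^8 m/s)/(2.998×10⁸ m/s) = 0.686124.
γ = 1/√(1 − β²) = 1/√(1 − 0.4707661) = 1/√0.5292339 = 1/0.727485 = 1.3746.
Proper length: L₀ = γ·L = 1.3746 × 260 = 357 m.

357 m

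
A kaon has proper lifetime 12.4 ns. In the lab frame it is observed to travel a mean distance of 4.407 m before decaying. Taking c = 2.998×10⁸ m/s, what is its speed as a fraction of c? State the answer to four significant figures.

0.7644c

d = βγcτ ⇒ βγ = d/(cτ) = 4.407 m / (3.71752 m) = 1.1855.
β = (βγ)/√(1+(βγ)²) = 1.1855/√2.40541 = 0.7644.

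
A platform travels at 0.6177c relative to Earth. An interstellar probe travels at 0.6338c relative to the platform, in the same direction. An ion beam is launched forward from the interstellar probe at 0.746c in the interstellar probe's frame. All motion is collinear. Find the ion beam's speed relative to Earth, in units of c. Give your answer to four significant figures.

0.9847c

First combine the ion beam and interstellar probe (S''→S'): u₁ = (0.746 + 0.6338)/(1 + 0.746×0.6338) = 1.3798/1.4728148 = 0.93685.
Then combine with the platform (S'→S): u = (0.93685 + 0.6177)/(1 + 0.93685×0.6177) = 1.55455/1.578692245 = 0.98471.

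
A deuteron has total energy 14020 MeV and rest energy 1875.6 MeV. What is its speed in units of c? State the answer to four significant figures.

0.9910c

γ = E/(mc²) = 14020/1875.6 = 7.4749.
β = √(1 − 1/γ²) = √(1 − 0.0178974) = √0.9821026 = 0.9910.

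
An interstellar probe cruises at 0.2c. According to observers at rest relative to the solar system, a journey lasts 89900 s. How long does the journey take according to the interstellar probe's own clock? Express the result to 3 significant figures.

88100 s

Lorentz factor: γ = (1 − 0.04)^(−1/2) = 1.0206.
The moving clock records proper time: Δτ = Δt/γ = 89900/1.0206 = 88100 s.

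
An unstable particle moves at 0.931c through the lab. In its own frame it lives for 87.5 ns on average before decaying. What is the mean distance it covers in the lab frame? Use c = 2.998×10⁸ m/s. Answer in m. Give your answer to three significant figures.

66.9 m

β² = 0.866761, so γ = 1/√0.133239 = 2.7396.
Lab-frame lifetime: Δt = γτ = 2.7396 × 87.5 ns = 239.71 ns.
Distance: d = vΔt = 0.931 × 2.998×10⁸ m/s × 2.3971×10^-7 s = 66.9 m.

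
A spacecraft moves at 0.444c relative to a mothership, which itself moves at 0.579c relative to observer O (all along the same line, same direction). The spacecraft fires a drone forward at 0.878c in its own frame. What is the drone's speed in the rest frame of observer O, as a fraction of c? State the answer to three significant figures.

First combine the drone and spacecraft (S''→S'): u₁ = (0.878 + 0.444)/(1 + 0.878×0.444) = 1.322/1.389832 = 0.95119.
Then combine with the mothership (S'→S): u = (0.95119 + 0.579)/(1 + 0.95119×0.579) = 1.53019/1.55073901 = 0.98675.

0.987c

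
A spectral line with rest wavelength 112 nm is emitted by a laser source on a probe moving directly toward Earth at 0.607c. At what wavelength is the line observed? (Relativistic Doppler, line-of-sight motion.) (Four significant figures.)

Relativistic Doppler for wavelength: λ_obs = λ_src · √((1−β)/(1+β)).
With β = 0.607: factor = √(0.393/1.607) = 0.49453.
λ_obs = 112 × 0.49453 = 55.39 nm.

55.39 nm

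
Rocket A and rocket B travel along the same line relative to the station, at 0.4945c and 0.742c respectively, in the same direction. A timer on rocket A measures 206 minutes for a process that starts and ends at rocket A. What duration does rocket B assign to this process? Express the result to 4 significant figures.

Speed of rocket A in rocket B's frame: u = (v_A − v_B)/(1 − v_A v_B/c²) = (0.4945 − 0.742)/(1 − 0.4945×0.742) = −0.2475/0.633081 = −0.39095; |u| = 0.39095c.
γ for this relative speed: γ = 1/√(1 − 0.152842) = 1.0865.
The clock on rocket A records proper time, so rocket B measures Δt = γΔτ = 1.0865 × 206 = 223.8 minutes.

223.8 minutes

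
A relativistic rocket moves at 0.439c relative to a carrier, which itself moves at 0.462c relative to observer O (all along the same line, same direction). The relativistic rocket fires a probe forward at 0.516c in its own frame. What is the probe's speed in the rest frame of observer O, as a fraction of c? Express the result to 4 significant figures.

Apply u = (u'+v)/(1+u'v) twice. Probe in the carrier frame: (0.516+0.439)/(1+0.516·0.439) = 0.955/1.226524 = 0.77862c.
That velocity, transformed to the rest frame of observer O: (0.77862+0.462)/(1+0.77862·0.462) = 1.24062/1.35972244 = 0.91241c.

0.9124c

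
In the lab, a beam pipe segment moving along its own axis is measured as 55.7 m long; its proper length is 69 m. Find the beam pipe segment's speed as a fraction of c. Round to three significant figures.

0.590c

Length contraction gives γ = L₀/L = 69/55.7 = 1.2388.
β = √(1 − 1/γ²) = √0.348375 = 0.590.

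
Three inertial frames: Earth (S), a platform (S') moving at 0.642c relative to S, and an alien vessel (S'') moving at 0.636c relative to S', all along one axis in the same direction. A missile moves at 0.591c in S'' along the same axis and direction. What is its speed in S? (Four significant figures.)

0.9754c

Apply u = (u'+v)/(1+u'v) twice. Missile in the platform frame: (0.591+0.636)/(1+0.591·0.636) = 1.227/1.375876 = 0.8918c.
That velocity, transformed to the rest frame of Earth: (0.8918+0.642)/(1+0.8918·0.642) = 1.5338/1.5725356 = 0.97537c.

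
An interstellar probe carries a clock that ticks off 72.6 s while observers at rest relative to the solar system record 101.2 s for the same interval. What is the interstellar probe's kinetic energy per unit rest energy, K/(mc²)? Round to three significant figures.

From Δt = γΔτ: γ = 101.2/72.6 = 1.39394.
Since K = (γ−1)mc², K/(mc²) = 1.39394 − 1 = 0.394.

0.394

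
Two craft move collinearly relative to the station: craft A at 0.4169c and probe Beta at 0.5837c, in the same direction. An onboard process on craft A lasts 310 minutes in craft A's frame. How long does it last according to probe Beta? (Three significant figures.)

318 minutes

The velocity of craft A relative to probe Beta is (0.4169 − 0.5837)c / (1 − 0.4169×0.5837) = −0.22044c; relative speed 0.22044c.
γ for this relative speed: γ = 1/√(1 − 0.0485938) = 1.0252.
Craft A's interval is proper; time dilation gives Δt_B = γΔτ = 1.0252 × 310 minutes = 318 minutes.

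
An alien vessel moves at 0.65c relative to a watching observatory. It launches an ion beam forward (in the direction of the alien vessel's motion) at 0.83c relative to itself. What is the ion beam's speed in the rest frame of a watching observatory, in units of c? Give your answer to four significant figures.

0.9614c

Relativistic velocity addition: u = (u' + v)/(1 + u'v/c²), with u' = 0.83c and v = 0.65c.
Numerator: 0.83 + 0.65 = 1.48. Denominator: 1 + (0.83)(0.65) = 1.5395.
u = 1.48/1.5395 = 0.96135, so the speed is 0.9614c.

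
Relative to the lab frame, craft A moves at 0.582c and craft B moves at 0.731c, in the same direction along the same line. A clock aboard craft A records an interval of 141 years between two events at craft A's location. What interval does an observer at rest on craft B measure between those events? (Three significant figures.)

146 years

Transform craft A's velocity into craft B's frame: (0.582 − 0.731)/(1 − 0.582·0.731) = −0.149/0.574558, so the relative speed is 0.25933c.
At |u| = 0.25933c, γ = (1 − 0.067252)^(−1/2) = 1.0354.
Craft A's interval is proper; time dilation gives Δt_B = γΔτ = 1.0354 × 141 years = 146 years.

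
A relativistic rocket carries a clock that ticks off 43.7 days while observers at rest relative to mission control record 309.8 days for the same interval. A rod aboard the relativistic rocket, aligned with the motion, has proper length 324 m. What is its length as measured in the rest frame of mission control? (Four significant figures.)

45.70 m

The time-dilation ratio gives γ = 309.8/43.7 = 7.08924.
The rod contracts by the same γ: 324 m / 7.08924 = 45.70 m.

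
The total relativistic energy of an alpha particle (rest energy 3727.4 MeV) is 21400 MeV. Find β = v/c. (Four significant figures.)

γ = E/(mc²) = 21400/3727.4 = 5.7413.
β = √(1 − 1/γ²) = √(1 − 0.0303375) = √0.9696625 = 0.9847.

0.9847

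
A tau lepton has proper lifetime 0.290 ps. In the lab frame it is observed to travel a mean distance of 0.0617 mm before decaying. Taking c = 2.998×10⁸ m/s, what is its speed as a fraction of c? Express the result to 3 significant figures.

0.579c

d = βγcτ ⇒ βγ = d/(cτ) = 6.170×10^-5 m / (8.6942×10^-5 m) = 0.70967.
β = (βγ)/√(1+(βγ)²) = 0.70967/√1.503632 = 0.579.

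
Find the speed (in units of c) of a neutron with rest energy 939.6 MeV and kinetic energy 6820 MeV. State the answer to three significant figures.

0.993c

γ = 1 + K/(mc²) = 1 + 6820/939.6 = 8.2584.
β = √(1 − 1/γ²) = √(1 − 0.0146625) = √0.9853375 = 0.993.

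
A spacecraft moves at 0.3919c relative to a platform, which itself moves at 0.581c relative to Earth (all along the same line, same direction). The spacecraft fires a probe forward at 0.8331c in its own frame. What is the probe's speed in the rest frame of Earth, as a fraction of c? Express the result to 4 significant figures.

First combine the probe and spacecraft (S''→S'): u₁ = (0.8331 + 0.3919)/(1 + 0.8331×0.3919) = 1.225/1.32649189 = 0.92349.
Then combine with the platform (S'→S): u = (0.92349 + 0.581)/(1 + 0.92349×0.581) = 1.50449/1.53654769 = 0.97914.

0.9791c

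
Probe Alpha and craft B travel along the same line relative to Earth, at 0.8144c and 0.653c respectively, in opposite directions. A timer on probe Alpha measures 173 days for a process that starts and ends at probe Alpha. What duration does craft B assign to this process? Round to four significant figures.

603.0 days

The velocity of probe Alpha relative to craft B is (0.8144 + 0.653)c / (1 + 0.8144×0.653) = 0.95796c; relative speed 0.95796c.
γ for this relative speed: γ = 1/√(1 − 0.917687) = 3.4855.
The clock on probe Alpha records proper time, so craft B measures Δt = γΔτ = 3.4855 × 173 = 603.0 days.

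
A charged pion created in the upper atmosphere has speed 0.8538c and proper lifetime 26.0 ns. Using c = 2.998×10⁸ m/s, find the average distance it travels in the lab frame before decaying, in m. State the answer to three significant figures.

12.8 m

With β = 0.8538, γ = 1/√(1 − 0.8538²) = 1/√0.27102556 = 1.9209.
Lab-frame lifetime: Δt = γτ = 1.9209 × 26.0 ns = 49.943 ns.
Distance: d = vΔt = 0.8538 × 2.998×10⁸ m/s × 4.9943×10^-8 s = 12.8 m.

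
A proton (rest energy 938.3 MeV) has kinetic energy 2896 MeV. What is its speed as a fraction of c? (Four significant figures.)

0.9696c

γ = 1 + K/(mc²) = 1 + 2896/938.3 = 4.0864.
β = √(1 − 1/γ²) = √(1 − 0.059885) = √0.940115 = 0.9696.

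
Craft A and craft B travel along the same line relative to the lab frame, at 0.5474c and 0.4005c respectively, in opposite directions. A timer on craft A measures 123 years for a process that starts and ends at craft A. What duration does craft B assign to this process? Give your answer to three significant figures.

Speed of craft A in craft B's frame: u = (v_A + v_B)/(1 + v_A v_B/c²) = (0.5474 + 0.4005)/(1 + 0.5474×0.4005) = 0.9479/1.2192337 = 0.77746; |u| = 0.77746c.
γ for this relative speed: γ = 1/√(1 − 0.604444) = 1.59.
Craft A's interval is proper; time dilation gives Δt_B = γΔτ = 1.59 × 123 years = 196 years.

196 years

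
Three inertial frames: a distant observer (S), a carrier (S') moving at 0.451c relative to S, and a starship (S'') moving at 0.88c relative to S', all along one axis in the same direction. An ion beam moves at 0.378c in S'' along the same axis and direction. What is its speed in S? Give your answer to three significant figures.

0.978c

Apply u = (u'+v)/(1+u'v) twice. Ion beam in the carrier frame: (0.378+0.88)/(1+0.378·0.88) = 1.258/1.33264 = 0.94399c.
That velocity, transformed to the rest frame of a distant observer: (0.94399+0.451)/(1+0.94399·0.451) = 1.39499/1.42573949 = 0.97843c.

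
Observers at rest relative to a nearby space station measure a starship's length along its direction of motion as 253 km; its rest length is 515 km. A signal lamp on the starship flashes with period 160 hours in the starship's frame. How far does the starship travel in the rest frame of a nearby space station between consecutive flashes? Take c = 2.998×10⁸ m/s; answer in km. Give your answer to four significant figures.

3.062×10^11 km

Length contraction gives γ = L₀/L = 515/253 = 2.03557.
β = √(1 − 1/γ²) = 0.87101. Lab-frame period = γτ = 2.03557×160 hours = 325.69 hours. Distance = βc × γτ = 0.87101 × 2.998×10⁸ m/s × 1172484 s = 3.0617×10^14 m = 3.062×10^11 km.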